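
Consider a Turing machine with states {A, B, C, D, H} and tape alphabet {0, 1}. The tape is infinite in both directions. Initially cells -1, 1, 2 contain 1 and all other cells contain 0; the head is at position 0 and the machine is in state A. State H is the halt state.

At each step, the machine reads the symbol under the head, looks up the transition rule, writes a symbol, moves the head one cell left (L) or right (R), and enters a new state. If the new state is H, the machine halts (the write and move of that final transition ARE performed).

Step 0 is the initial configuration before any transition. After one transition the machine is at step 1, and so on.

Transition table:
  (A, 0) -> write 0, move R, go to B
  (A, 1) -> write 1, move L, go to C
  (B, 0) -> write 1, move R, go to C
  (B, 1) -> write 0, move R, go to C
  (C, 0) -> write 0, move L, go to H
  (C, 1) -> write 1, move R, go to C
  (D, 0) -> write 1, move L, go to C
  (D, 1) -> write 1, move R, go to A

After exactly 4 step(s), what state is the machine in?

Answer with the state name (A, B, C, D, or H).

Step 1: in state A at pos 0, read 0 -> (A,0)->write 0,move R,goto B. Now: state=B, head=1, tape[-2..3]=010110 (head:    ^)
Step 2: in state B at pos 1, read 1 -> (B,1)->write 0,move R,goto C. Now: state=C, head=2, tape[-2..3]=010010 (head:     ^)
Step 3: in state C at pos 2, read 1 -> (C,1)->write 1,move R,goto C. Now: state=C, head=3, tape[-2..4]=0100100 (head:      ^)
Step 4: in state C at pos 3, read 0 -> (C,0)->write 0,move L,goto H. Now: state=H, head=2, tape[-2..4]=0100100 (head:     ^)

Answer: H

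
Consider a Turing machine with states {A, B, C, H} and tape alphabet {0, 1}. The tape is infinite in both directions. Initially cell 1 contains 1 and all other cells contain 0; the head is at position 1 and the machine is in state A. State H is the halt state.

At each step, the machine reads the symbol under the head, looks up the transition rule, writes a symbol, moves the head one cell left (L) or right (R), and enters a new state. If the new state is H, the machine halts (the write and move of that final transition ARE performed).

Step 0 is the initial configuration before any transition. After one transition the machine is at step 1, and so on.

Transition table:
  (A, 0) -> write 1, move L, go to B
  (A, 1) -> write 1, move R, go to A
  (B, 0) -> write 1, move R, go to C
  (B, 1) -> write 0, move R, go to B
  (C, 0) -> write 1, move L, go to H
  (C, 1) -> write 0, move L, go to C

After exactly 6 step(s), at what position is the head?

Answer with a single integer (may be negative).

Step 1: in state A at pos 1, read 1 -> (A,1)->write 1,move R,goto A. Now: state=A, head=2, tape[0..3]=0100 (head:   ^)
Step 2: in state A at pos 2, read 0 -> (A,0)->write 1,move L,goto B. Now: state=B, head=1, tape[0..3]=0110 (head:  ^)
Step 3: in state B at pos 1, read 1 -> (B,1)->write 0,move R,goto B. Now: state=B, head=2, tape[0..3]=0010 (head:   ^)
Step 4: in state B at pos 2, read 1 -> (B,1)->write 0,move R,goto B. Now: state=B, head=3, tape[0..4]=00000 (head:    ^)
Step 5: in state B at pos 3, read 0 -> (B,0)->write 1,move R,goto C. Now: state=C, head=4, tape[0..5]=000100 (head:     ^)
Step 6: in state C at pos 4, read 0 -> (C,0)->write 1,move L,goto H. Now: state=H, head=3, tape[0..5]=000110 (head:    ^)

Answer: 3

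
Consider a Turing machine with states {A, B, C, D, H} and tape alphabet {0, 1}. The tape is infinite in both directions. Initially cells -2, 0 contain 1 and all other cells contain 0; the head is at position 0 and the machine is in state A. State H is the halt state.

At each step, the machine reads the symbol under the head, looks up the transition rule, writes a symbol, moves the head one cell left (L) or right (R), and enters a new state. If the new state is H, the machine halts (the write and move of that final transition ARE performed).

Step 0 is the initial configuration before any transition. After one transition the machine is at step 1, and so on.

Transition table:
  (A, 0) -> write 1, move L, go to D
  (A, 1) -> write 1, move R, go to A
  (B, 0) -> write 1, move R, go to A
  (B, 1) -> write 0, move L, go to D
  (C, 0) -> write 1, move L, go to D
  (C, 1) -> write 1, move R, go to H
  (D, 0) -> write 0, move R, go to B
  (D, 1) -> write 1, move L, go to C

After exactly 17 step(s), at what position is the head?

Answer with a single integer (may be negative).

Step 1: in state A at pos 0, read 1 -> (A,1)->write 1,move R,goto A. Now: state=A, head=1, tape[-3..2]=010100 (head:     ^)
Step 2: in state A at pos 1, read 0 -> (A,0)->write 1,move L,goto D. Now: state=D, head=0, tape[-3..2]=010110 (head:    ^)
Step 3: in state D at pos 0, read 1 -> (D,1)->write 1,move L,goto C. Now: state=C, head=-1, tape[-3..2]=010110 (head:   ^)
Step 4: in state C at pos -1, read 0 -> (C,0)->write 1,move L,goto D. Now: state=D, head=-2, tape[-3..2]=011110 (head:  ^)
Step 5: in state D at pos -2, read 1 -> (D,1)->write 1,move L,goto C. Now: state=C, head=-3, tape[-4..2]=0011110 (head:  ^)
Step 6: in state C at pos -3, read 0 -> (C,0)->write 1,move L,goto D. Now: state=D, head=-4, tape[-5..2]=00111110 (head:  ^)
Step 7: in state D at pos -4, read 0 -> (D,0)->write 0,move R,goto B. Now: state=B, head=-3, tape[-5..2]=00111110 (head:   ^)
Step 8: in state B at pos -3, read 1 -> (B,1)->write 0,move L,goto D. Now: state=D, head=-4, tape[-5..2]=00011110 (head:  ^)
Step 9: in state D at pos -4, read 0 -> (D,0)->write 0,move R,goto B. Now: state=B, head=-3, tape[-5..2]=00011110 (head:   ^)
Step 10: in state B at pos -3, read 0 -> (B,0)->write 1,move R,goto A. Now: state=A, head=-2, tape[-5..2]=00111110 (head:    ^)
Step 11: in state A at pos -2, read 1 -> (A,1)->write 1,move R,goto A. Now: state=A, head=-1, tape[-5..2]=00111110 (head:     ^)
Step 12: in state A at pos -1, read 1 -> (A,1)->write 1,move R,goto A. Now: state=A, head=0, tape[-5..2]=00111110 (head:      ^)
Step 13: in state A at pos 0, read 1 -> (A,1)->write 1,move R,goto A. Now: state=A, head=1, tape[-5..2]=00111110 (head:       ^)
Step 14: in state A at pos 1, read 1 -> (A,1)->write 1,move R,goto A. Now: state=A, head=2, tape[-5..3]=001111100 (head:        ^)
Step 15: in state A at pos 2, read 0 -> (A,0)->write 1,move L,goto D. Now: state=D, head=1, tape[-5..3]=001111110 (head:       ^)
Step 16: in state D at pos 1, read 1 -> (D,1)->write 1,move L,goto C. Now: state=C, head=0, tape[-5..3]=001111110 (head:      ^)
Step 17: in state C at pos 0, read 1 -> (C,1)->write 1,move R,goto H. Now: state=H, head=1, tape[-5..3]=001111110 (head:       ^)

Answer: 1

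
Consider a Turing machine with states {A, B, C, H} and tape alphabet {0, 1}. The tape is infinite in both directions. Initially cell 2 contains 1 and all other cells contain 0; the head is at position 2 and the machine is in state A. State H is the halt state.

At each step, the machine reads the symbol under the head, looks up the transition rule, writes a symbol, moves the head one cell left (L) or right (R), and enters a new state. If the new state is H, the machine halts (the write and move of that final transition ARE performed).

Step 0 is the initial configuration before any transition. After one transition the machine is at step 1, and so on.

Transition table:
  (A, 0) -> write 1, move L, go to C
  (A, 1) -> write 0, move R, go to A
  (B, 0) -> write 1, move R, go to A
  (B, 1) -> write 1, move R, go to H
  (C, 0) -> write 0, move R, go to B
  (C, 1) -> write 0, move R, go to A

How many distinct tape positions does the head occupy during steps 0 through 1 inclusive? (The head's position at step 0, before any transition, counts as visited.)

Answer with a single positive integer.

Step 1: in state A at pos 2, read 1 -> (A,1)->write 0,move R,goto A. Now: state=A, head=3, tape[1..4]=0000 (head:   ^)
Head positions at steps 0..1: starting at 2, distinct positions visited = {2, 3} -> 2 position(s)

Answer: 2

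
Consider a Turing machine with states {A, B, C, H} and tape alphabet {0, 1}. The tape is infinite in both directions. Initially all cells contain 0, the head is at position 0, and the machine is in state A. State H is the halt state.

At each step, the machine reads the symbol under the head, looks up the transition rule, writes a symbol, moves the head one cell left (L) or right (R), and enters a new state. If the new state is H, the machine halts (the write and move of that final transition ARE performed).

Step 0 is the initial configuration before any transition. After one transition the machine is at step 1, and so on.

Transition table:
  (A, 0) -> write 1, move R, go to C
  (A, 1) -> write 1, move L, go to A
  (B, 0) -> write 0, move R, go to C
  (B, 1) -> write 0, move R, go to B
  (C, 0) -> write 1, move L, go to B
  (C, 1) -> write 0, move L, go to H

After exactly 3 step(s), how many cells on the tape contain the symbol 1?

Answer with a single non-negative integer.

Answer: 1

Derivation:
Step 1: in state A at pos 0, read 0 -> (A,0)->write 1,move R,goto C. Now: state=C, head=1, tape[-1..2]=0100 (head:   ^)
Step 2: in state C at pos 1, read 0 -> (C,0)->write 1,move L,goto B. Now: state=B, head=0, tape[-1..2]=0110 (head:  ^)
Step 3: in state B at pos 0, read 1 -> (B,1)->write 0,move R,goto B. Now: state=B, head=1, tape[-1..2]=0010 (head:   ^)
Cells containing 1 after step 3: {1} -> 1 cell(s)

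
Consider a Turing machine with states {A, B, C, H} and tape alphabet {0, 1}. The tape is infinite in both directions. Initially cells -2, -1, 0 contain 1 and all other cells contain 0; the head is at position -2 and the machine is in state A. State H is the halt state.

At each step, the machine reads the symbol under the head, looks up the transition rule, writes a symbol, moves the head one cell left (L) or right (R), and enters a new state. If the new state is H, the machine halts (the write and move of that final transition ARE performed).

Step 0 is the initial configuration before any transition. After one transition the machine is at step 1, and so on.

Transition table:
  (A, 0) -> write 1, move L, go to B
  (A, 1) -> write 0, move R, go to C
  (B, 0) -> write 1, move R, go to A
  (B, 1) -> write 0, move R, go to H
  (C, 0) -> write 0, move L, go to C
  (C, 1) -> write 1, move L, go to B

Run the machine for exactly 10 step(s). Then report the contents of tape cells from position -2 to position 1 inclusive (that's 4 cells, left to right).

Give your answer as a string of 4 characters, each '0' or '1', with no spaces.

Answer: 1100

Derivation:
Step 1: in state A at pos -2, read 1 -> (A,1)->write 0,move R,goto C. Now: state=C, head=-1, tape[-3..1]=00110 (head:   ^)
Step 2: in state C at pos -1, read 1 -> (C,1)->write 1,move L,goto B. Now: state=B, head=-2, tape[-3..1]=00110 (head:  ^)
Step 3: in state B at pos -2, read 0 -> (B,0)->write 1,move R,goto A. Now: state=A, head=-1, tape[-3..1]=01110 (head:   ^)
Step 4: in state A at pos -1, read 1 -> (A,1)->write 0,move R,goto C. Now: state=C, head=0, tape[-3..1]=01010 (head:    ^)
Step 5: in state C at pos 0, read 1 -> (C,1)->write 1,move L,goto B. Now: state=B, head=-1, tape[-3..1]=01010 (head:   ^)
Step 6: in state B at pos -1, read 0 -> (B,0)->write 1,move R,goto A. Now: state=A, head=0, tape[-3..1]=01110 (head:    ^)
Step 7: in state A at pos 0, read 1 -> (A,1)->write 0,move R,goto C. Now: state=C, head=1, tape[-3..2]=011000 (head:     ^)
Step 8: in state C at pos 1, read 0 -> (C,0)->write 0,move L,goto C. Now: state=C, head=0, tape[-3..2]=011000 (head:    ^)
Step 9: in state C at pos 0, read 0 -> (C,0)->write 0,move L,goto C. Now: state=C, head=-1, tape[-3..2]=011000 (head:   ^)
Step 10: in state C at pos -1, read 1 -> (C,1)->write 1,move L,goto B. Now: state=B, head=-2, tape[-3..2]=011000 (head:  ^)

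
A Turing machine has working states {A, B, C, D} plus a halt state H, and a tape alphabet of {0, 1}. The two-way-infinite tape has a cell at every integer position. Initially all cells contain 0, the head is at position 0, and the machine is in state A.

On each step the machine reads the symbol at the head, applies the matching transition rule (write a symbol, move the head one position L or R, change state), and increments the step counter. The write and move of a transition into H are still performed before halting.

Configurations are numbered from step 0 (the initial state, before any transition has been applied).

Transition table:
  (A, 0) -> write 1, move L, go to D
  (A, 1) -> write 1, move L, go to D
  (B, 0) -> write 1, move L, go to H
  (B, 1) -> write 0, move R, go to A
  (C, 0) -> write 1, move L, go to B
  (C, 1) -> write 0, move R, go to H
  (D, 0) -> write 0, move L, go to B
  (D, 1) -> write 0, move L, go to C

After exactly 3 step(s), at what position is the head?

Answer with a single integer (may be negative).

Step 1: in state A at pos 0, read 0 -> (A,0)->write 1,move L,goto D. Now: state=D, head=-1, tape[-2..1]=0010 (head:  ^)
Step 2: in state D at pos -1, read 0 -> (D,0)->write 0,move L,goto B. Now: state=B, head=-2, tape[-3..1]=00010 (head:  ^)
Step 3: in state B at pos -2, read 0 -> (B,0)->write 1,move L,goto H. Now: state=H, head=-3, tape[-4..1]=001010 (head:  ^)

Answer: -3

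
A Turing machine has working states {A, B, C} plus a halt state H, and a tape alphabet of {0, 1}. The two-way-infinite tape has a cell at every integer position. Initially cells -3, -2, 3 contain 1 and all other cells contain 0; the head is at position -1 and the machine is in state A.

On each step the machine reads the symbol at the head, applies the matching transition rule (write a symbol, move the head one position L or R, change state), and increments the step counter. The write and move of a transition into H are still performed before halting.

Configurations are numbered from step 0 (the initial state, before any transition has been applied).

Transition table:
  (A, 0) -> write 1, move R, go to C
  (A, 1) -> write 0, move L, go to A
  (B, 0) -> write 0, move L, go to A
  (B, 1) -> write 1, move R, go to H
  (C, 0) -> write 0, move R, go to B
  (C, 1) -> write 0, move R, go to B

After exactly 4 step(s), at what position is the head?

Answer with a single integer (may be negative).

Answer: 1

Derivation:
Step 1: in state A at pos -1, read 0 -> (A,0)->write 1,move R,goto C. Now: state=C, head=0, tape[-4..4]=011100010 (head:     ^)
Step 2: in state C at pos 0, read 0 -> (C,0)->write 0,move R,goto B. Now: state=B, head=1, tape[-4..4]=011100010 (head:      ^)
Step 3: in state B at pos 1, read 0 -> (B,0)->write 0,move L,goto A. Now: state=A, head=0, tape[-4..4]=011100010 (head:     ^)
Step 4: in state A at pos 0, read 0 -> (A,0)->write 1,move R,goto C. Now: state=C, head=1, tape[-4..4]=011110010 (head:      ^)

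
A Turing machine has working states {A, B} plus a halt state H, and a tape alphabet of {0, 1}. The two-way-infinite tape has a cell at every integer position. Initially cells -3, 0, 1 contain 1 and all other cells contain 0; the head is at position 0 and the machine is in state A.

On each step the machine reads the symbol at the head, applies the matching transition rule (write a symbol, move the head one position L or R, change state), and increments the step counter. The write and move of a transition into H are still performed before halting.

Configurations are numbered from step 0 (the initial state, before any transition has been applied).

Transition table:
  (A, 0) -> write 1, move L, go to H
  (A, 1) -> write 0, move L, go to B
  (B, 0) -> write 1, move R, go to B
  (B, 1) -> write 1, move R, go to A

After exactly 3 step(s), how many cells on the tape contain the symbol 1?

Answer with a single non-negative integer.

Step 1: in state A at pos 0, read 1 -> (A,1)->write 0,move L,goto B. Now: state=B, head=-1, tape[-4..2]=0100010 (head:    ^)
Step 2: in state B at pos -1, read 0 -> (B,0)->write 1,move R,goto B. Now: state=B, head=0, tape[-4..2]=0101010 (head:     ^)
Step 3: in state B at pos 0, read 0 -> (B,0)->write 1,move R,goto B. Now: state=B, head=1, tape[-4..2]=0101110 (head:      ^)
Cells containing 1 after step 3: {-3, -1, 0, 1} -> 4 cell(s)

Answer: 4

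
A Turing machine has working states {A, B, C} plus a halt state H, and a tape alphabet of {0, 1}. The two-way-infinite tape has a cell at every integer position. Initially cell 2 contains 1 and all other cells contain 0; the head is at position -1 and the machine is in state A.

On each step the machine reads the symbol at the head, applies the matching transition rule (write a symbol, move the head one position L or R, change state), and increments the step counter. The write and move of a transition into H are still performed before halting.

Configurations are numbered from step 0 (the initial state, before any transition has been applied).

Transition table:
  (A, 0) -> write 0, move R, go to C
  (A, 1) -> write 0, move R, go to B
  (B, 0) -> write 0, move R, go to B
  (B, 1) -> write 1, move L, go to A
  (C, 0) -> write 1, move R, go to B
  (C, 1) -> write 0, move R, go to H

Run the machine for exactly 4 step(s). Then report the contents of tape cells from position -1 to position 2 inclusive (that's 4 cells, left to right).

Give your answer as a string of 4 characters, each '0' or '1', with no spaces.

Step 1: in state A at pos -1, read 0 -> (A,0)->write 0,move R,goto C. Now: state=C, head=0, tape[-2..3]=000010 (head:   ^)
Step 2: in state C at pos 0, read 0 -> (C,0)->write 1,move R,goto B. Now: state=B, head=1, tape[-2..3]=001010 (head:    ^)
Step 3: in state B at pos 1, read 0 -> (B,0)->write 0,move R,goto B. Now: state=B, head=2, tape[-2..3]=001010 (head:     ^)
Step 4: in state B at pos 2, read 1 -> (B,1)->write 1,move L,goto A. Now: state=A, head=1, tape[-2..3]=001010 (head:    ^)

Answer: 0101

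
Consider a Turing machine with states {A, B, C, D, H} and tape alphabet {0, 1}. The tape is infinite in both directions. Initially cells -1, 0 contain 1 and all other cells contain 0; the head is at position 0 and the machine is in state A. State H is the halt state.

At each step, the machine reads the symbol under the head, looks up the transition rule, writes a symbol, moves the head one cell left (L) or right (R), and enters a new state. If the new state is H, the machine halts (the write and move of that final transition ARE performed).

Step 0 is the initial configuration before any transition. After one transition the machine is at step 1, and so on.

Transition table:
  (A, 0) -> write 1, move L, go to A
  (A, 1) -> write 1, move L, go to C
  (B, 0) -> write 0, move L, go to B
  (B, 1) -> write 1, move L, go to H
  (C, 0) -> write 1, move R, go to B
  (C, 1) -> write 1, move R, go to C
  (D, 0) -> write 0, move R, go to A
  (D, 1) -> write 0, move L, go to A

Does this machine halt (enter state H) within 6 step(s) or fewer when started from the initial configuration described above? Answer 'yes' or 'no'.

Step 1: in state A at pos 0, read 1 -> (A,1)->write 1,move L,goto C. Now: state=C, head=-1, tape[-2..1]=0110 (head:  ^)
Step 2: in state C at pos -1, read 1 -> (C,1)->write 1,move R,goto C. Now: state=C, head=0, tape[-2..1]=0110 (head:   ^)
Step 3: in state C at pos 0, read 1 -> (C,1)->write 1,move R,goto C. Now: state=C, head=1, tape[-2..2]=01100 (head:    ^)
Step 4: in state C at pos 1, read 0 -> (C,0)->write 1,move R,goto B. Now: state=B, head=2, tape[-2..3]=011100 (head:     ^)
Step 5: in state B at pos 2, read 0 -> (B,0)->write 0,move L,goto B. Now: state=B, head=1, tape[-2..3]=011100 (head:    ^)
Step 6: in state B at pos 1, read 1 -> (B,1)->write 1,move L,goto H. Now: state=H, head=0, tape[-2..3]=011100 (head:   ^)
State H reached at step 6; 6 <= 6 -> yes

Answer: yes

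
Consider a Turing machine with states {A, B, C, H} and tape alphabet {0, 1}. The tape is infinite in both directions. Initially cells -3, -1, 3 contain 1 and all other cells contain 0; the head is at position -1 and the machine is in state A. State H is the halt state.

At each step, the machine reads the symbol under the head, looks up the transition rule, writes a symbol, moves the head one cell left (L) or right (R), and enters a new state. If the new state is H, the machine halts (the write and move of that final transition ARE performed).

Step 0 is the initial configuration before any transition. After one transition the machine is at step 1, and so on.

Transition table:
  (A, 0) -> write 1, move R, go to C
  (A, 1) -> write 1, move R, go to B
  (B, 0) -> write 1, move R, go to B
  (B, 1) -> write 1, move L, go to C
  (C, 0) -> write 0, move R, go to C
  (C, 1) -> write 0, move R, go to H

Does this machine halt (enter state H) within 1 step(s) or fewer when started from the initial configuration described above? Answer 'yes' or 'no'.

Step 1: in state A at pos -1, read 1 -> (A,1)->write 1,move R,goto B. Now: state=B, head=0, tape[-4..4]=010100010 (head:     ^)
After 1 step(s): state = B (not H) -> not halted within 1 -> no

Answer: no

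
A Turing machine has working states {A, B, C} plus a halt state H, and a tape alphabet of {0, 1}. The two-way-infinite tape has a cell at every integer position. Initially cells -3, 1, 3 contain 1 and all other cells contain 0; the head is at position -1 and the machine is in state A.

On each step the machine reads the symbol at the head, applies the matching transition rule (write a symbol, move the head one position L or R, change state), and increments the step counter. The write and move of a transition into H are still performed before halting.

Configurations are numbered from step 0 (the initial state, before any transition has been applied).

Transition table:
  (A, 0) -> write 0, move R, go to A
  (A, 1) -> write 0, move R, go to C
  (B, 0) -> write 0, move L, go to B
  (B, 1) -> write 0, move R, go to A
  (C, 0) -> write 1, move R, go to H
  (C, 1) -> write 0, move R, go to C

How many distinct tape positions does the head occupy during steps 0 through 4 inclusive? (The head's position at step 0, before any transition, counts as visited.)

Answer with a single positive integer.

Step 1: in state A at pos -1, read 0 -> (A,0)->write 0,move R,goto A. Now: state=A, head=0, tape[-4..4]=010001010 (head:     ^)
Step 2: in state A at pos 0, read 0 -> (A,0)->write 0,move R,goto A. Now: state=A, head=1, tape[-4..4]=010001010 (head:      ^)
Step 3: in state A at pos 1, read 1 -> (A,1)->write 0,move R,goto C. Now: state=C, head=2, tape[-4..4]=010000010 (head:       ^)
Step 4: in state C at pos 2, read 0 -> (C,0)->write 1,move R,goto H. Now: state=H, head=3, tape[-4..4]=010000110 (head:        ^)
Head positions at steps 0..4: starting at -1, distinct positions visited = {-1, 0, 1, 2, 3} -> 5 position(s)

Answer: 5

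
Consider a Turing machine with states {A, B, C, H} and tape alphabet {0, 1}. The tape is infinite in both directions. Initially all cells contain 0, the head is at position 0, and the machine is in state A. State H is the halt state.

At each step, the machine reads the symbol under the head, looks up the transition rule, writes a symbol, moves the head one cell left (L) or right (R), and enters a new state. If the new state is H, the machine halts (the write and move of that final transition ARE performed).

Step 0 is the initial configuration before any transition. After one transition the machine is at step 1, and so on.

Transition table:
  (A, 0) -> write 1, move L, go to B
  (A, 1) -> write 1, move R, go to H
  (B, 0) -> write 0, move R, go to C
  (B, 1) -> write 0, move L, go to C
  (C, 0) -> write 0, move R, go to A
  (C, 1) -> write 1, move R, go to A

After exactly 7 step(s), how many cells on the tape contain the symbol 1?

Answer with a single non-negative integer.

Answer: 2

Derivation:
Step 1: in state A at pos 0, read 0 -> (A,0)->write 1,move L,goto B. Now: state=B, head=-1, tape[-2..1]=0010 (head:  ^)
Step 2: in state B at pos -1, read 0 -> (B,0)->write 0,move R,goto C. Now: state=C, head=0, tape[-2..1]=0010 (head:   ^)
Step 3: in state C at pos 0, read 1 -> (C,1)->write 1,move R,goto A. Now: state=A, head=1, tape[-2..2]=00100 (head:    ^)
Step 4: in state A at pos 1, read 0 -> (A,0)->write 1,move L,goto B. Now: state=B, head=0, tape[-2..2]=00110 (head:   ^)
Step 5: in state B at pos 0, read 1 -> (B,1)->write 0,move L,goto C. Now: state=C, head=-1, tape[-2..2]=00010 (head:  ^)
Step 6: in state C at pos -1, read 0 -> (C,0)->write 0,move R,goto A. Now: state=A, head=0, tape[-2..2]=00010 (head:   ^)
Step 7: in state A at pos 0, read 0 -> (A,0)->write 1,move L,goto B. Now: state=B, head=-1, tape[-2..2]=00110 (head:  ^)
Cells containing 1 after step 7: {0, 1} -> 2 cell(s)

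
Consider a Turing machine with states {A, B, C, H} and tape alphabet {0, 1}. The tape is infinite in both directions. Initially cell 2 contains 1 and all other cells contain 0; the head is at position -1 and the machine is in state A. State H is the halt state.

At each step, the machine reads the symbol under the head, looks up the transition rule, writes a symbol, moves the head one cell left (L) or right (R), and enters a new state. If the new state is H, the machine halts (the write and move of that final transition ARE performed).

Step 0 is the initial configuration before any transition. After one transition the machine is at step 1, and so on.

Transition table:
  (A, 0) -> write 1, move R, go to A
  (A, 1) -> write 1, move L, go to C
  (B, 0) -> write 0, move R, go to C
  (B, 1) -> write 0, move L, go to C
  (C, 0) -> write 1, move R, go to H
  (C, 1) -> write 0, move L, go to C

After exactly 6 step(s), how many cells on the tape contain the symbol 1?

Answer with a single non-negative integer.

Step 1: in state A at pos -1, read 0 -> (A,0)->write 1,move R,goto A. Now: state=A, head=0, tape[-2..3]=010010 (head:   ^)
Step 2: in state A at pos 0, read 0 -> (A,0)->write 1,move R,goto A. Now: state=A, head=1, tape[-2..3]=011010 (head:    ^)
Step 3: in state A at pos 1, read 0 -> (A,0)->write 1,move R,goto A. Now: state=A, head=2, tape[-2..3]=011110 (head:     ^)
Step 4: in state A at pos 2, read 1 -> (A,1)->write 1,move L,goto C. Now: state=C, head=1, tape[-2..3]=011110 (head:    ^)
Step 5: in state C at pos 1, read 1 -> (C,1)->write 0,move L,goto C. Now: state=C, head=0, tape[-2..3]=011010 (head:   ^)
Step 6: in state C at pos 0, read 1 -> (C,1)->write 0,move L,goto C. Now: state=C, head=-1, tape[-2..3]=010010 (head:  ^)
Cells containing 1 after step 6: {-1, 2} -> 2 cell(s)

Answer: 2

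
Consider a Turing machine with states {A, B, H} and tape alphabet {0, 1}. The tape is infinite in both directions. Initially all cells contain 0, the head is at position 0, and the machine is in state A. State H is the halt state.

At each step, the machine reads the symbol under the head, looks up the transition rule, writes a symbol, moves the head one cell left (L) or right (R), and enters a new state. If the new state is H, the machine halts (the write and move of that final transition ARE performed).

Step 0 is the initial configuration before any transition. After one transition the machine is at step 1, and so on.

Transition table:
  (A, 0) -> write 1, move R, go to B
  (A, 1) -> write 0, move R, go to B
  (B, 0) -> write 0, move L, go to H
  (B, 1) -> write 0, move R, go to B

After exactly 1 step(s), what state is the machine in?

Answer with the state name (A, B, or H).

Step 1: in state A at pos 0, read 0 -> (A,0)->write 1,move R,goto B. Now: state=B, head=1, tape[-1..2]=0100 (head:   ^)

Answer: B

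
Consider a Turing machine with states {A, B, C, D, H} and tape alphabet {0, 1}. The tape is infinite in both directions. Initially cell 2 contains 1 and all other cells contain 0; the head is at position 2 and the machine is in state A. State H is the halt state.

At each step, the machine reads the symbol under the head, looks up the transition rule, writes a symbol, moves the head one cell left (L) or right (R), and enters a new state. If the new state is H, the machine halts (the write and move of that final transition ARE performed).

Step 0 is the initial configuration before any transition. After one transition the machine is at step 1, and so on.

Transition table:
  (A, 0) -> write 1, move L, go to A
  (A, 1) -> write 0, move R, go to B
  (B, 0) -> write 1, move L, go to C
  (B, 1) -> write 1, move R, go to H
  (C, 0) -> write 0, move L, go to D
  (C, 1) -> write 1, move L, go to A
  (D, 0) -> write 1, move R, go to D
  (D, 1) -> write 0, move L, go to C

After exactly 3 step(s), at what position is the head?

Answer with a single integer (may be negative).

Step 1: in state A at pos 2, read 1 -> (A,1)->write 0,move R,goto B. Now: state=B, head=3, tape[1..4]=0000 (head:   ^)
Step 2: in state B at pos 3, read 0 -> (B,0)->write 1,move L,goto C. Now: state=C, head=2, tape[1..4]=0010 (head:  ^)
Step 3: in state C at pos 2, read 0 -> (C,0)->write 0,move L,goto D. Now: state=D, head=1, tape[0..4]=00010 (head:  ^)

Answer: 1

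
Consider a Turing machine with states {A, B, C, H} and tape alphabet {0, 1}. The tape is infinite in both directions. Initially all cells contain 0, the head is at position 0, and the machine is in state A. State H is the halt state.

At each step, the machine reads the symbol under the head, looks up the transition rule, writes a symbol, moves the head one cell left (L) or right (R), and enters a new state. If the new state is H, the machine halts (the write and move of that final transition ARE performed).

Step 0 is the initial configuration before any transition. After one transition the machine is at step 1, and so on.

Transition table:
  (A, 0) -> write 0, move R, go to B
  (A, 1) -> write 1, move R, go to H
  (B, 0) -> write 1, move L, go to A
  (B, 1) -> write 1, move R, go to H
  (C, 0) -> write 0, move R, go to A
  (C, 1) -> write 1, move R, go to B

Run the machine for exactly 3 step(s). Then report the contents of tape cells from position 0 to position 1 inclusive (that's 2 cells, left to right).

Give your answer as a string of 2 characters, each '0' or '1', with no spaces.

Answer: 01

Derivation:
Step 1: in state A at pos 0, read 0 -> (A,0)->write 0,move R,goto B. Now: state=B, head=1, tape[-1..2]=0000 (head:   ^)
Step 2: in state B at pos 1, read 0 -> (B,0)->write 1,move L,goto A. Now: state=A, head=0, tape[-1..2]=0010 (head:  ^)
Step 3: in state A at pos 0, read 0 -> (A,0)->write 0,move R,goto B. Now: state=B, head=1, tape[-1..2]=0010 (head:   ^)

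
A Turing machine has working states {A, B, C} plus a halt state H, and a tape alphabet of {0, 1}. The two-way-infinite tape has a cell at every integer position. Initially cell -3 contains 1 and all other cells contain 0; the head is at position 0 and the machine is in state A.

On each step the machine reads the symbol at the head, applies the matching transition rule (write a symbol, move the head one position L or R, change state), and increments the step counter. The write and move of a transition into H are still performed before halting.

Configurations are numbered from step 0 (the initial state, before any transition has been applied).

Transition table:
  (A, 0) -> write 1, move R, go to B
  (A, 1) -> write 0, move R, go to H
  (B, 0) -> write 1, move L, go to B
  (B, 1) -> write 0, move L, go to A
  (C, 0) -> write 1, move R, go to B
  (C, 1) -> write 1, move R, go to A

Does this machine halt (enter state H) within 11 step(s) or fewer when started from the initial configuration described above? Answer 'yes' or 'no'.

Answer: yes

Derivation:
Step 1: in state A at pos 0, read 0 -> (A,0)->write 1,move R,goto B. Now: state=B, head=1, tape[-4..2]=0100100 (head:      ^)
Step 2: in state B at pos 1, read 0 -> (B,0)->write 1,move L,goto B. Now: state=B, head=0, tape[-4..2]=0100110 (head:     ^)
Step 3: in state B at pos 0, read 1 -> (B,1)->write 0,move L,goto A. Now: state=A, head=-1, tape[-4..2]=0100010 (head:    ^)
Step 4: in state A at pos -1, read 0 -> (A,0)->write 1,move R,goto B. Now: state=B, head=0, tape[-4..2]=0101010 (head:     ^)
Step 5: in state B at pos 0, read 0 -> (B,0)->write 1,move L,goto B. Now: state=B, head=-1, tape[-4..2]=0101110 (head:    ^)
Step 6: in state B at pos -1, read 1 -> (B,1)->write 0,move L,goto A. Now: state=A, head=-2, tape[-4..2]=0100110 (head:   ^)
Step 7: in state A at pos -2, read 0 -> (A,0)->write 1,move R,goto B. Now: state=B, head=-1, tape[-4..2]=0110110 (head:    ^)
Step 8: in state B at pos -1, read 0 -> (B,0)->write 1,move L,goto B. Now: state=B, head=-2, tape[-4..2]=0111110 (head:   ^)
Step 9: in state B at pos -2, read 1 -> (B,1)->write 0,move L,goto A. Now: state=A, head=-3, tape[-4..2]=0101110 (head:  ^)
Step 10: in state A at pos -3, read 1 -> (A,1)->write 0,move R,goto H. Now: state=H, head=-2, tape[-4..2]=0001110 (head:   ^)
State H reached at step 10; 10 <= 11 -> yes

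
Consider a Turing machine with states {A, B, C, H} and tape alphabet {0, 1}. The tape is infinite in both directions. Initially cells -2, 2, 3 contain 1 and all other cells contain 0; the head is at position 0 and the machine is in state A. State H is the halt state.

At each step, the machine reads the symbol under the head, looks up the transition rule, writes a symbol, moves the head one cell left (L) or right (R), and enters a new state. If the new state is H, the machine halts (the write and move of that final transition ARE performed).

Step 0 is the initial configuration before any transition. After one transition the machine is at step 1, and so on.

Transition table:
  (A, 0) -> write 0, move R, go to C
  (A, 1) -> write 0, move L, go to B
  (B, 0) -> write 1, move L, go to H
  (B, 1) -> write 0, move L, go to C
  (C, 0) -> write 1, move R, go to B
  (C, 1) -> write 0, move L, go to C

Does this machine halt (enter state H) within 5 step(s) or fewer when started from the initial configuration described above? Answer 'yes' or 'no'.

Step 1: in state A at pos 0, read 0 -> (A,0)->write 0,move R,goto C. Now: state=C, head=1, tape[-3..4]=01000110 (head:     ^)
Step 2: in state C at pos 1, read 0 -> (C,0)->write 1,move R,goto B. Now: state=B, head=2, tape[-3..4]=01001110 (head:      ^)
Step 3: in state B at pos 2, read 1 -> (B,1)->write 0,move L,goto C. Now: state=C, head=1, tape[-3..4]=01001010 (head:     ^)
Step 4: in state C at pos 1, read 1 -> (C,1)->write 0,move L,goto C. Now: state=C, head=0, tape[-3..4]=01000010 (head:    ^)
Step 5: in state C at pos 0, read 0 -> (C,0)->write 1,move R,goto B. Now: state=B, head=1, tape[-3..4]=01010010 (head:     ^)
After 5 step(s): state = B (not H) -> not halted within 5 -> no

Answer: no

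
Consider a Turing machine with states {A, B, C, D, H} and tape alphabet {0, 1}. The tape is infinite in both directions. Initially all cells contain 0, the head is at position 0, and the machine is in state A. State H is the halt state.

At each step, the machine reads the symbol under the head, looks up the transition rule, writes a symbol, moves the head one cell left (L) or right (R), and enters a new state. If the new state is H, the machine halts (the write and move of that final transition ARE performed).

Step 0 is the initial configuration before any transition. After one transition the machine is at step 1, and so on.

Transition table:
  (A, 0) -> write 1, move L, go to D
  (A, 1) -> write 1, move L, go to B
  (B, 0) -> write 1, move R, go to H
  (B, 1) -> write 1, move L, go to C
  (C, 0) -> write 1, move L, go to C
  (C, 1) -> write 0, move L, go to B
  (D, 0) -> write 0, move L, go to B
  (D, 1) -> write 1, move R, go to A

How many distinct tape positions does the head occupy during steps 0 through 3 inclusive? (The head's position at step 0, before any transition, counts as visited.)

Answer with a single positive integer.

Step 1: in state A at pos 0, read 0 -> (A,0)->write 1,move L,goto D. Now: state=D, head=-1, tape[-2..1]=0010 (head:  ^)
Step 2: in state D at pos -1, read 0 -> (D,0)->write 0,move L,goto B. Now: state=B, head=-2, tape[-3..1]=00010 (head:  ^)
Step 3: in state B at pos -2, read 0 -> (B,0)->write 1,move R,goto H. Now: state=H, head=-1, tape[-3..1]=01010 (head:   ^)
Head positions at steps 0..3: starting at 0, distinct positions visited = {-2, -1, 0} -> 3 position(s)

Answer: 3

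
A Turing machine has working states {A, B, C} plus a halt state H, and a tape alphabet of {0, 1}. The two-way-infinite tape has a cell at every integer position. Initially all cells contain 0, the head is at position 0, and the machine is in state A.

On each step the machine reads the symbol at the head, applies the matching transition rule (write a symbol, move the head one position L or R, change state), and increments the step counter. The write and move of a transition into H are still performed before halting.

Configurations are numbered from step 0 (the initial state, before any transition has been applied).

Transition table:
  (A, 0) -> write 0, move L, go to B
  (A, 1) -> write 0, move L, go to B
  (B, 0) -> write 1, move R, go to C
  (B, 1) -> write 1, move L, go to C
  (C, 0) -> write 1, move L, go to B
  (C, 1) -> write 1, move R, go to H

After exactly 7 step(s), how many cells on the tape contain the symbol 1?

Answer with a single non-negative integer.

Answer: 4

Derivation:
Step 1: in state A at pos 0, read 0 -> (A,0)->write 0,move L,goto B. Now: state=B, head=-1, tape[-2..1]=0000 (head:  ^)
Step 2: in state B at pos -1, read 0 -> (B,0)->write 1,move R,goto C. Now: state=C, head=0, tape[-2..1]=0100 (head:   ^)
Step 3: in state C at pos 0, read 0 -> (C,0)->write 1,move L,goto B. Now: state=B, head=-1, tape[-2..1]=0110 (head:  ^)
Step 4: in state B at pos -1, read 1 -> (B,1)->write 1,move L,goto C. Now: state=C, head=-2, tape[-3..1]=00110 (head:  ^)
Step 5: in state C at pos -2, read 0 -> (C,0)->write 1,move L,goto B. Now: state=B, head=-3, tape[-4..1]=001110 (head:  ^)
Step 6: in state B at pos -3, read 0 -> (B,0)->write 1,move R,goto C. Now: state=C, head=-2, tape[-4..1]=011110 (head:   ^)
Step 7: in state C at pos -2, read 1 -> (C,1)->write 1,move R,goto H. Now: state=H, head=-1, tape[-4..1]=011110 (head:    ^)
Cells containing 1 after step 7: {-3, -2, -1, 0} -> 4 cell(s)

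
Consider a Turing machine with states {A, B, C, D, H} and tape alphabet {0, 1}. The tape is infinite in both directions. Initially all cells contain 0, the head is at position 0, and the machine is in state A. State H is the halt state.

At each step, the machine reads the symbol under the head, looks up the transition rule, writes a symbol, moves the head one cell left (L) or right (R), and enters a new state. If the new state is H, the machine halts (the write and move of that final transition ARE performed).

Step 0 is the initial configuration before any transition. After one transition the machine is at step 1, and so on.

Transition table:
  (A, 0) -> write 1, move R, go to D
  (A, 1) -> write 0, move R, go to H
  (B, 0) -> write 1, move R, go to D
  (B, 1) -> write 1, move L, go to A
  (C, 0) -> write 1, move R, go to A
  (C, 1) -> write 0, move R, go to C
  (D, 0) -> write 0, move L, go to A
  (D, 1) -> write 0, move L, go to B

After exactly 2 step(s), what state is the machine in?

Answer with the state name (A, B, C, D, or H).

Step 1: in state A at pos 0, read 0 -> (A,0)->write 1,move R,goto D. Now: state=D, head=1, tape[-1..2]=0100 (head:   ^)
Step 2: in state D at pos 1, read 0 -> (D,0)->write 0,move L,goto A. Now: state=A, head=0, tape[-1..2]=0100 (head:  ^)

Answer: A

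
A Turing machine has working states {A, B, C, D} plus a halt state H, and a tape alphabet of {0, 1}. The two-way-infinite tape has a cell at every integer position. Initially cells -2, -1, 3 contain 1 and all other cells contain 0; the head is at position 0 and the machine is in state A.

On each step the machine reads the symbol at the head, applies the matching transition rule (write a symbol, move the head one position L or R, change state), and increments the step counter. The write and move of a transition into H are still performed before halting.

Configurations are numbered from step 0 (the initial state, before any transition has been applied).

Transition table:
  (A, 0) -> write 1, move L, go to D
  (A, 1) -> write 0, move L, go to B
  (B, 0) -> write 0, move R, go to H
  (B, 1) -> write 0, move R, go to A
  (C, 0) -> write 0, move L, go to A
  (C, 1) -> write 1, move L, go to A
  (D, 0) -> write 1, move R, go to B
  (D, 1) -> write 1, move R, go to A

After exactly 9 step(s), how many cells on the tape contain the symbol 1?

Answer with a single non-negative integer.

Step 1: in state A at pos 0, read 0 -> (A,0)->write 1,move L,goto D. Now: state=D, head=-1, tape[-3..4]=01110010 (head:   ^)
Step 2: in state D at pos -1, read 1 -> (D,1)->write 1,move R,goto A. Now: state=A, head=0, tape[-3..4]=01110010 (head:    ^)
Step 3: in state A at pos 0, read 1 -> (A,1)->write 0,move L,goto B. Now: state=B, head=-1, tape[-3..4]=01100010 (head:   ^)
Step 4: in state B at pos -1, read 1 -> (B,1)->write 0,move R,goto A. Now: state=A, head=0, tape[-3..4]=01000010 (head:    ^)
Step 5: in state A at pos 0, read 0 -> (A,0)->write 1,move L,goto D. Now: state=D, head=-1, tape[-3..4]=01010010 (head:   ^)
Step 6: in state D at pos -1, read 0 -> (D,0)->write 1,move R,goto B. Now: state=B, head=0, tape[-3..4]=01110010 (head:    ^)
Step 7: in state B at pos 0, read 1 -> (B,1)->write 0,move R,goto A. Now: state=A, head=1, tape[-3..4]=01100010 (head:     ^)
Step 8: in state A at pos 1, read 0 -> (A,0)->write 1,move L,goto D. Now: state=D, head=0, tape[-3..4]=01101010 (head:    ^)
Step 9: in state D at pos 0, read 0 -> (D,0)->write 1,move R,goto B. Now: state=B, head=1, tape[-3..4]=01111010 (head:     ^)
Cells containing 1 after step 9: {-2, -1, 0, 1, 3} -> 5 cell(s)

Answer: 5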